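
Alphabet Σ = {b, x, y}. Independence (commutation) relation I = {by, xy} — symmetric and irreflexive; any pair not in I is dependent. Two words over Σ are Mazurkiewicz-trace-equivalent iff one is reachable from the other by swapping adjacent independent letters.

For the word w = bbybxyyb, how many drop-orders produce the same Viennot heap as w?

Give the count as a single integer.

0(b) covers ∅
1(b) covers 0:b
2(y) covers ∅
3(b) covers 1:b
4(x) covers 3:b
5(y) covers 2:y
6(y) covers 5:y
7(b) covers 4:x
floor of heap: 0:b, 2:y
completions by unplaced set U, small U first (add the entries for U minus each lowest piece of U):
  |U|=1: {6}:1  {7}:1
  |U|=2: {4,7}:1  {5,6}:1  {6,7}:2
  |U|=3: {2,5,6}:1  {3,4,7}:1  {4,6,7}:3  {5,6,7}:3
  |U|=4: {1,3,4,7}:1  {2,5,6,7}:4  {3,4,6,7}:4  {4,5,6,7}:6
  |U|=5: {0,1,3,4,7}:1  {1,3,4,6,7}:5  {2,4,5,6,7}:10  {3,4,5,6,7}:10
  |U|=6: {0,1,3,4,6,7}:6  {1,3,4,5,6,7}:15  {2,3,4,5,6,7}:20
  start at 0(b): 35
  start at 2(y): 21
sum over floor = 56

56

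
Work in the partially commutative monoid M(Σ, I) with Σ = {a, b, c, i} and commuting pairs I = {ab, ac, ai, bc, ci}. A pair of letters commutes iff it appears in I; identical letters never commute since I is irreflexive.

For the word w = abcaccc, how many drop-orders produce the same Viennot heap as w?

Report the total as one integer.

0(a) covers ∅
1(b) covers ∅
2(c) covers ∅
3(a) covers 0:a
4(c) covers 2:c
5(c) covers 4:c
6(c) covers 5:c
floor of heap: 0:a, 1:b, 2:c
completions by unplaced set U, small U first (add the entries for U minus each lowest piece of U):
  |U|=1: {1}:1  {3}:1  {6}:1
  |U|=2: {0,3}:1  {1,3}:2  {1,6}:2  {3,6}:2  {5,6}:1
  |U|=3: {0,1,3}:3  {0,3,6}:3  {1,3,6}:6  {1,5,6}:3  {3,5,6}:3  {4,5,6}:1
  |U|=4: {0,1,3,6}:12  {0,3,5,6}:6  {1,3,5,6}:12  {1,4,5,6}:4  {2,4,5,6}:1  {3,4,5,6}:4
  |U|=5: {0,1,3,5,6}:30  {0,3,4,5,6}:10  {1,2,4,5,6}:5  {1,3,4,5,6}:20  {2,3,4,5,6}:5
  start at 0(a): 30
  start at 1(b): 15
  start at 2(c): 60
sum over floor = 105

105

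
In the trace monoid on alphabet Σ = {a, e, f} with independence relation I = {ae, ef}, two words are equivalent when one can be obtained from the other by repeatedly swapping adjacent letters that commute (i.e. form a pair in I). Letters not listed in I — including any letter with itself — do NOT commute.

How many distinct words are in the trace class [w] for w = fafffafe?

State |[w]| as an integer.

8

#0=f has no predecessor
#1=a depends on [0:f]
#2=f depends on [1:a]
#3=f depends on [2:f]
#4=f depends on [3:f]
#5=a depends on [4:f]
#6=f depends on [5:a]
#7=e has no predecessor
sources: [0:f, 7:e]
N(rest) = Σ N(rest − s) over sources s of rest; N(one piece) = 1:
  size 1 → [6]=1  [7]=1
  size 2 → [5,6]=1  [6,7]=2
  size 3 → [4,5,6]=1  [5,6,7]=3
  size 4 → [3,4,5,6]=1  [4,5,6,7]=4
  size 5 → [2,3,4,5,6]=1  [3,4,5,6,7]=5
  size 6 → [1,2,3,4,5,6]=1  [2,3,4,5,6,7]=6
  first=0(f) contributes 7
  first=7(e) contributes 1
|[w]| = 8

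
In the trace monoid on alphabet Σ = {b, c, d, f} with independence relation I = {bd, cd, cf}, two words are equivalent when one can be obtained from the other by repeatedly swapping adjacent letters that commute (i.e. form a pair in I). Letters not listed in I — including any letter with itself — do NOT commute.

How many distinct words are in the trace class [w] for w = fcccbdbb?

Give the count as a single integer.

drop 0:f onto floor
drop 1:c onto floor
drop 2:c onto {1:c}
drop 3:c onto {2:c}
drop 4:b onto {0:f, 3:c}
drop 5:d onto {0:f}
drop 6:b onto {4:b}
drop 7:b onto {6:b}
ground layer = {0:f, 1:c}
drop-orders for the pieces not yet dropped (sum over which currently-grounded one goes next):
  1 to go: {5} 1  {7} 1
  2 to go: {5,7} 2  {6,7} 1
  3 to go: {4,6,7} 1  {5,6,7} 3
  4 to go: {3,4,6,7} 1  {4,5,6,7} 4
  5 to go: {0,4,5,6,7} 4  {2,3,4,6,7} 1  {3,4,5,6,7} 5
  6 to go: {0,3,4,5,6,7} 9  {1,2,3,4,6,7} 1  {2,3,4,5,6,7} 6
  if 0:f drops first: 7 orders
  if 1:c drops first: 15 orders
heap linearizations: 22

22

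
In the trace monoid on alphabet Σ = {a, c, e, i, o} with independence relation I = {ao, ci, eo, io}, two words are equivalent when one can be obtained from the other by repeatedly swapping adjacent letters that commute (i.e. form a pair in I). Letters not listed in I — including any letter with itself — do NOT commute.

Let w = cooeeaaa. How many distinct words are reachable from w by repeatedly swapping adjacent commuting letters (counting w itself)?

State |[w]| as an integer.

0(c) covers ∅
1(o) covers 0:c
2(o) covers 1:o
3(e) covers 0:c
4(e) covers 3:e
5(a) covers 4:e
6(a) covers 5:a
7(a) covers 6:a
floor of heap: 0:c
completions by unplaced set U, small U first (add the entries for U minus each lowest piece of U):
  |U|=1: {2}:1  {7}:1
  |U|=2: {1,2}:1  {2,7}:2  {6,7}:1
  |U|=3: {1,2,7}:3  {2,6,7}:3  {5,6,7}:1
  |U|=4: {1,2,6,7}:6  {2,5,6,7}:4  {4,5,6,7}:1
  |U|=5: {1,2,5,6,7}:10  {2,4,5,6,7}:5  {3,4,5,6,7}:1
  |U|=6: {1,2,4,5,6,7}:15  {2,3,4,5,6,7}:6
  start at 0(c): 21

21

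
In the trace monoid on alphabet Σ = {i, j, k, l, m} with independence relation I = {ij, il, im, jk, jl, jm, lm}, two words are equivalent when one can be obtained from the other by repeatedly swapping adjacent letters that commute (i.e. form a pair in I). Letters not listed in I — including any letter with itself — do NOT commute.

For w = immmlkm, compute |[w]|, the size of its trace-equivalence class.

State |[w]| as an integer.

20

0(i) covers ∅
1(m) covers ∅
2(m) covers 1:m
3(m) covers 2:m
4(l) covers ∅
5(k) covers 0:i, 3:m, 4:l
6(m) covers 5:k
floor of heap: 0:i, 1:m, 4:l
completions by unplaced set U, small U first (add the entries for U minus each lowest piece of U):
  |U|=1: {6}:1
  |U|=2: {5,6}:1
  |U|=3: {0,5,6}:1  {3,5,6}:1  {4,5,6}:1
  |U|=4: {0,3,5,6}:2  {0,4,5,6}:2  {2,3,5,6}:1  {3,4,5,6}:2
  |U|=5: {0,2,3,5,6}:3  {0,3,4,5,6}:6  {1,2,3,5,6}:1  {2,3,4,5,6}:3
  start at 0(i): 4
  start at 1(m): 12
  start at 4(l): 4
sum over floor = 20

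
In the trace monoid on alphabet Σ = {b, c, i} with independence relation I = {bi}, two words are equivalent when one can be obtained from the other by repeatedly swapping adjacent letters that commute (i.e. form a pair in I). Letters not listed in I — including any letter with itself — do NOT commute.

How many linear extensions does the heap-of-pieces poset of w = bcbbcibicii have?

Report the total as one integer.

3

#0=b has no predecessor
#1=c depends on [0:b]
#2=b depends on [1:c]
#3=b depends on [2:b]
#4=c depends on [3:b]
#5=i depends on [4:c]
#6=b depends on [4:c]
#7=i depends on [5:i]
#8=c depends on [6:b, 7:i]
#9=i depends on [8:c]
#10=i depends on [9:i]
sources: [0:b]
N(rest) = Σ N(rest − s) over sources s of rest; N(one piece) = 1:
  size 1 → [10]=1
  size 2 → [9,10]=1
  size 3 → [8,9,10]=1
  size 4 → [6,8,9,10]=1  [7,8,9,10]=1
  size 5 → [5,7,8,9,10]=1  [6,7,8,9,10]=2
  size 6 → [5,6,7,8,9,10]=3
  size 7 → [4,5,6,7,8,9,10]=3
  size 8 → [3,4,5,6,7,8,9,10]=3
  size 9 → [2,3,4,5,6,7,8,9,10]=3
  first=0(b) contributes 3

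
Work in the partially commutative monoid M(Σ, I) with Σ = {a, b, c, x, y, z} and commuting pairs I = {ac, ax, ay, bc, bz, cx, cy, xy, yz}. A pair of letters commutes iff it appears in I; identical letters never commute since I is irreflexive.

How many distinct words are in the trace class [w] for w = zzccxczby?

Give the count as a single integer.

#0=z has no predecessor
#1=z depends on [0:z]
#2=c depends on [1:z]
#3=c depends on [2:c]
#4=x depends on [1:z]
#5=c depends on [3:c]
#6=z depends on [4:x, 5:c]
#7=b depends on [4:x]
#8=y depends on [7:b]
sources: [0:z]
N(rest) = Σ N(rest − s) over sources s of rest; N(one piece) = 1:
  size 1 → [6]=1  [8]=1
  size 2 → [5,6]=1  [6,8]=2  [7,8]=1
  size 3 → [3,5,6]=1  [5,6,8]=3  [6,7,8]=3
  size 4 → [2,3,5,6]=1  [3,5,6,8]=4  [4,6,7,8]=3  [5,6,7,8]=6
  size 5 → [2,3,5,6,8]=5  [3,5,6,7,8]=10  [4,5,6,7,8]=9
  size 6 → [2,3,5,6,7,8]=15  [3,4,5,6,7,8]=19
  size 7 → [2,3,4,5,6,7,8]=34
  first=0(z) contributes 34

34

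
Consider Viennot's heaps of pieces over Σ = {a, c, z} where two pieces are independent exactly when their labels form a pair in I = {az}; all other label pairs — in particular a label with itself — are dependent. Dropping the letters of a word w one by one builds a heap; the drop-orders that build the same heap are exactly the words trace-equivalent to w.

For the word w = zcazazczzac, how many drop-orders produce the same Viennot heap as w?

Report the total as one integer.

18

0(z) covers ∅
1(c) covers 0:z
2(a) covers 1:c
3(z) covers 1:c
4(a) covers 2:a
5(z) covers 3:z
6(c) covers 4:a, 5:z
7(z) covers 6:c
8(z) covers 7:z
9(a) covers 6:c
10(c) covers 8:z, 9:a
floor of heap: 0:z
completions by unplaced set U, small U first (add the entries for U minus each lowest piece of U):
  |U|=1: {10}:1
  |U|=2: {8,10}:1  {9,10}:1
  |U|=3: {7,8,10}:1  {8,9,10}:2
  |U|=4: {7,8,9,10}:3
  |U|=5: {6,7,8,9,10}:3
  |U|=6: {4,6,7,8,9,10}:3  {5,6,7,8,9,10}:3
  |U|=7: {2,4,6,7,8,9,10}:3  {3,5,6,7,8,9,10}:3  {4,5,6,7,8,9,10}:6
  |U|=8: {2,4,5,6,7,8,9,10}:9  {3,4,5,6,7,8,9,10}:9
  |U|=9: {2,3,4,5,6,7,8,9,10}:18
  start at 0(z): 18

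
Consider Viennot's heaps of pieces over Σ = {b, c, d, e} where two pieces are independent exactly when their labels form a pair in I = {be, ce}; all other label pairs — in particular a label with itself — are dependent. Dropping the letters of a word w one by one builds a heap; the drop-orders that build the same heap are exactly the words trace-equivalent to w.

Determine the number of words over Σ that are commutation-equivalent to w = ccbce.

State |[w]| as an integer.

0(c) covers ∅
1(c) covers 0:c
2(b) covers 1:c
3(c) covers 2:b
4(e) covers ∅
floor of heap: 0:c, 4:e
completions by unplaced set U, small U first (add the entries for U minus each lowest piece of U):
  |U|=1: {3}:1  {4}:1
  |U|=2: {2,3}:1  {3,4}:2
  |U|=3: {1,2,3}:1  {2,3,4}:3
  start at 0(c): 4
  start at 4(e): 1
sum over floor = 5

5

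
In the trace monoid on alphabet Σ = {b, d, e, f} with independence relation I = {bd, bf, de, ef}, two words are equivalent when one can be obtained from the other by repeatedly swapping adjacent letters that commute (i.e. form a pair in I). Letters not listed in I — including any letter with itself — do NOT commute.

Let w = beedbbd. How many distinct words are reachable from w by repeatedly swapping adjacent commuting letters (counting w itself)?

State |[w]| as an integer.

0(b) covers ∅
1(e) covers 0:b
2(e) covers 1:e
3(d) covers ∅
4(b) covers 2:e
5(b) covers 4:b
6(d) covers 3:d
floor of heap: 0:b, 3:d
completions by unplaced set U, small U first (add the entries for U minus each lowest piece of U):
  |U|=1: {5}:1  {6}:1
  |U|=2: {3,6}:1  {4,5}:1  {5,6}:2
  |U|=3: {2,4,5}:1  {3,5,6}:3  {4,5,6}:3
  |U|=4: {1,2,4,5}:1  {2,4,5,6}:4  {3,4,5,6}:6
  |U|=5: {0,1,2,4,5}:1  {1,2,4,5,6}:5  {2,3,4,5,6}:10
  start at 0(b): 15
  start at 3(d): 6
sum over floor = 21

21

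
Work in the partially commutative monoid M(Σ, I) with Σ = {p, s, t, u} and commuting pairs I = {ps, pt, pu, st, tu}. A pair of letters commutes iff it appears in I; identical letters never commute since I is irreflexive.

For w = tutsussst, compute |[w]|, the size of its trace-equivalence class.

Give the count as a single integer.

84

0(t) covers ∅
1(u) covers ∅
2(t) covers 0:t
3(s) covers 1:u
4(u) covers 3:s
5(s) covers 4:u
6(s) covers 5:s
7(s) covers 6:s
8(t) covers 2:t
floor of heap: 0:t, 1:u
completions by unplaced set U, small U first (add the entries for U minus each lowest piece of U):
  |U|=1: {7}:1  {8}:1
  |U|=2: {2,8}:1  {6,7}:1  {7,8}:2
  |U|=3: {0,2,8}:1  {2,7,8}:3  {5,6,7}:1  {6,7,8}:3
  |U|=4: {0,2,7,8}:4  {2,6,7,8}:6  {4,5,6,7}:1  {5,6,7,8}:4
  |U|=5: {0,2,6,7,8}:10  {2,5,6,7,8}:10  {3,4,5,6,7}:1  {4,5,6,7,8}:5
  |U|=6: {0,2,5,6,7,8}:20  {1,3,4,5,6,7}:1  {2,4,5,6,7,8}:15  {3,4,5,6,7,8}:6
  |U|=7: {0,2,4,5,6,7,8}:35  {1,3,4,5,6,7,8}:7  {2,3,4,5,6,7,8}:21
  start at 0(t): 28
  start at 1(u): 56
sum over floor = 84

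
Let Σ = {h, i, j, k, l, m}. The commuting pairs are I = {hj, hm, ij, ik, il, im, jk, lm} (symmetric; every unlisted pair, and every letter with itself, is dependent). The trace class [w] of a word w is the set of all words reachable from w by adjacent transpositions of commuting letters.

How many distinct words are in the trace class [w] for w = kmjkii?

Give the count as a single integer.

0(k) covers ∅
1(m) covers 0:k
2(j) covers 1:m
3(k) covers 1:m
4(i) covers ∅
5(i) covers 4:i
floor of heap: 0:k, 4:i
completions by unplaced set U, small U first (add the entries for U minus each lowest piece of U):
  |U|=1: {2}:1  {3}:1  {5}:1
  |U|=2: {2,3}:2  {2,5}:2  {3,5}:2  {4,5}:1
  |U|=3: {1,2,3}:2  {2,3,5}:6  {2,4,5}:3  {3,4,5}:3
  |U|=4: {0,1,2,3}:2  {1,2,3,5}:8  {2,3,4,5}:12
  start at 0(k): 20
  start at 4(i): 10
sum over floor = 30

30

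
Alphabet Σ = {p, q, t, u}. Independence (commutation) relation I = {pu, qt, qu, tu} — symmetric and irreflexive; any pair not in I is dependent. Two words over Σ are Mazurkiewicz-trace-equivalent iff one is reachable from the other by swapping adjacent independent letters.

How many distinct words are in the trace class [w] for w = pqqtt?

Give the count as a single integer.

piece 0:p — minimal
piece 1:q rests on {0:p}
piece 2:q rests on {1:q}
piece 3:t rests on {0:p}
piece 4:t rests on {3:t}
minimal pieces: {0:p}
ways to finish when only these pieces remain (= sum over removing one remaining piece with nothing left below it):
  1 left: {2}→1  {4}→1
  2 left: {1,2}→1  {2,4}→2  {3,4}→1
  3 left: {1,2,4}→3  {2,3,4}→3
  placing 0:p first → 6 extensions

6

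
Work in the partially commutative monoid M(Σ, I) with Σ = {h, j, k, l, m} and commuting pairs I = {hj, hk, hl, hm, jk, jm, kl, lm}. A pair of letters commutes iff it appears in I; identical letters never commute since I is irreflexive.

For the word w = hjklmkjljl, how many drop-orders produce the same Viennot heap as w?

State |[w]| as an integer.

840

#0=h has no predecessor
#1=j has no predecessor
#2=k has no predecessor
#3=l depends on [1:j]
#4=m depends on [2:k]
#5=k depends on [4:m]
#6=j depends on [3:l]
#7=l depends on [6:j]
#8=j depends on [7:l]
#9=l depends on [8:j]
sources: [0:h, 1:j, 2:k]
N(rest) = Σ N(rest − s) over sources s of rest; N(one piece) = 1:
  size 1 → [0]=1  [5]=1  [9]=1
  size 2 → [0,5]=2  [0,9]=2  [4,5]=1  [5,9]=2  [8,9]=1
  size 3 → [0,4,5]=3  [0,5,9]=6  [0,8,9]=3  [2,4,5]=1  [4,5,9]=3  [5,8,9]=3  [7,8,9]=1
  size 4 → [0,2,4,5]=4  [0,4,5,9]=12  [0,5,8,9]=12  [0,7,8,9]=4  [2,4,5,9]=4  [4,5,8,9]=6  [5,7,8,9]=4  [6,7,8,9]=1
  size 5 → [0,2,4,5,9]=20  [0,4,5,8,9]=30  [0,5,7,8,9]=20  [0,6,7,8,9]=5  [2,4,5,8,9]=10  [3,6,7,8,9]=1  [4,5,7,8,9]=10  [5,6,7,8,9]=5
  size 6 → [0,2,4,5,8,9]=60  [0,3,6,7,8,9]=6  [0,4,5,7,8,9]=60  [0,5,6,7,8,9]=30  [1,3,6,7,8,9]=1  [2,4,5,7,8,9]=20  [3,5,6,7,8,9]=6  [4,5,6,7,8,9]=15
  size 7 → [0,1,3,6,7,8,9]=7  [0,2,4,5,7,8,9]=140  [0,3,5,6,7,8,9]=42  [0,4,5,6,7,8,9]=105  [1,3,5,6,7,8,9]=7  [2,4,5,6,7,8,9]=35  [3,4,5,6,7,8,9]=21
  size 8 → [0,1,3,5,6,7,8,9]=56  [0,2,4,5,6,7,8,9]=280  [0,3,4,5,6,7,8,9]=168  [1,3,4,5,6,7,8,9]=28  [2,3,4,5,6,7,8,9]=56
  first=0(h) contributes 84
  first=1(j) contributes 504
  first=2(k) contributes 252
|[w]| = 840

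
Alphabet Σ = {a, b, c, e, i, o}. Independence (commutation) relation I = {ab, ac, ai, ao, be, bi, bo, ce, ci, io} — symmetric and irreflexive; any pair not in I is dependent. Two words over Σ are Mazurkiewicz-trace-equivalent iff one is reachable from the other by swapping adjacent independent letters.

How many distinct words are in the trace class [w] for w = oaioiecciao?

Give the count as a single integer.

drop 0:o onto floor
drop 1:a onto floor
drop 2:i onto floor
drop 3:o onto {0:o}
drop 4:i onto {2:i}
drop 5:e onto {1:a, 3:o, 4:i}
drop 6:c onto {3:o}
drop 7:c onto {6:c}
drop 8:i onto {5:e}
drop 9:a onto {5:e}
drop 10:o onto {5:e, 7:c}
ground layer = {0:o, 1:a, 2:i}
drop-orders for the pieces not yet dropped (sum over which currently-grounded one goes next):
  1 to go: {8} 1  {9} 1  {10} 1
  2 to go: {7,10} 1  {8,9} 2  {8,10} 2  {9,10} 2
  3 to go: {6,7,10} 1  {7,8,10} 3  {7,9,10} 3  {8,9,10} 6
  4 to go: {5,8,9,10} 6  {6,7,8,10} 4  {6,7,9,10} 4  {7,8,9,10} 12
  5 to go: {1,5,8,9,10} 6  {4,5,8,9,10} 6  {5,7,8,9,10} 18  {6,7,8,9,10} 20
  6 to go: {1,4,5,8,9,10} 12  {1,5,7,8,9,10} 24  {2,4,5,8,9,10} 6  {4,5,7,8,9,10} 24  {5,6,7,8,9,10} 38
  7 to go: {1,2,4,5,8,9,10} 18  {1,4,5,7,8,9,10} 60  {1,5,6,7,8,9,10} 62  {2,4,5,7,8,9,10} 30  {3,5,6,7,8,9,10} 38  {4,5,6,7,8,9,10} 62
  8 to go: {0,3,5,6,7,8,9,10} 38  {1,2,4,5,7,8,9,10} 108  {1,3,5,6,7,8,9,10} 100  {1,4,5,6,7,8,9,10} 184  {2,4,5,6,7,8,9,10} 92  {3,4,5,6,7,8,9,10} 100
  9 to go: {0,1,3,5,6,7,8,9,10} 138  {0,3,4,5,6,7,8,9,10} 138  {1,2,4,5,6,7,8,9,10} 384  {1,3,4,5,6,7,8,9,10} 384  {2,3,4,5,6,7,8,9,10} 192
  if 0:o drops first: 960 orders
  if 1:a drops first: 330 orders
  if 2:i drops first: 660 orders
heap linearizations: 1950

1950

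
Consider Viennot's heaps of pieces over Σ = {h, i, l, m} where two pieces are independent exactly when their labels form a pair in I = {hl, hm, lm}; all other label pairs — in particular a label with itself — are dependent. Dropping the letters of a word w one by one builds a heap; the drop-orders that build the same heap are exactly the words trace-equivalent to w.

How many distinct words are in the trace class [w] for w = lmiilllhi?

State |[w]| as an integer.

8

drop 0:l onto floor
drop 1:m onto floor
drop 2:i onto {0:l, 1:m}
drop 3:i onto {2:i}
drop 4:l onto {3:i}
drop 5:l onto {4:l}
drop 6:l onto {5:l}
drop 7:h onto {3:i}
drop 8:i onto {6:l, 7:h}
ground layer = {0:l, 1:m}
drop-orders for the pieces not yet dropped (sum over which currently-grounded one goes next):
  1 to go: {8} 1
  2 to go: {6,8} 1  {7,8} 1
  3 to go: {5,6,8} 1  {6,7,8} 2
  4 to go: {4,5,6,8} 1  {5,6,7,8} 3
  5 to go: {4,5,6,7,8} 4
  6 to go: {3,4,5,6,7,8} 4
  7 to go: {2,3,4,5,6,7,8} 4
  if 0:l drops first: 4 orders
  if 1:m drops first: 4 orders
heap linearizations: 8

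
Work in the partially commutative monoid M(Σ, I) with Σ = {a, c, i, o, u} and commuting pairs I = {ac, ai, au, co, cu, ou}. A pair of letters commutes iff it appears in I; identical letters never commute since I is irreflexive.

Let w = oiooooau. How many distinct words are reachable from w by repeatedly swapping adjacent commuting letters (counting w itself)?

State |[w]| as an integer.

drop 0:o onto floor
drop 1:i onto {0:o}
drop 2:o onto {1:i}
drop 3:o onto {2:o}
drop 4:o onto {3:o}
drop 5:o onto {4:o}
drop 6:a onto {5:o}
drop 7:u onto {1:i}
ground layer = {0:o}
drop-orders for the pieces not yet dropped (sum over which currently-grounded one goes next):
  1 to go: {6} 1  {7} 1
  2 to go: {5,6} 1  {6,7} 2
  3 to go: {4,5,6} 1  {5,6,7} 3
  4 to go: {3,4,5,6} 1  {4,5,6,7} 4
  5 to go: {2,3,4,5,6} 1  {3,4,5,6,7} 5
  6 to go: {2,3,4,5,6,7} 6
  if 0:o drops first: 6 orders

6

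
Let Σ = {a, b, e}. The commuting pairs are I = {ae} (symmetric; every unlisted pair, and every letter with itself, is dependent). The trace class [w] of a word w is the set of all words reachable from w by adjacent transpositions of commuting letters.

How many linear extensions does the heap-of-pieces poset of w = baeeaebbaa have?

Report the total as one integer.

10

#0=b has no predecessor
#1=a depends on [0:b]
#2=e depends on [0:b]
#3=e depends on [2:e]
#4=a depends on [1:a]
#5=e depends on [3:e]
#6=b depends on [4:a, 5:e]
#7=b depends on [6:b]
#8=a depends on [7:b]
#9=a depends on [8:a]
sources: [0:b]
N(rest) = Σ N(rest − s) over sources s of rest; N(one piece) = 1:
  size 1 → [9]=1
  size 2 → [8,9]=1
  size 3 → [7,8,9]=1
  size 4 → [6,7,8,9]=1
  size 5 → [4,6,7,8,9]=1  [5,6,7,8,9]=1
  size 6 → [1,4,6,7,8,9]=1  [3,5,6,7,8,9]=1  [4,5,6,7,8,9]=2
  size 7 → [1,4,5,6,7,8,9]=3  [2,3,5,6,7,8,9]=1  [3,4,5,6,7,8,9]=3
  size 8 → [1,3,4,5,6,7,8,9]=6  [2,3,4,5,6,7,8,9]=4
  first=0(b) contributes 10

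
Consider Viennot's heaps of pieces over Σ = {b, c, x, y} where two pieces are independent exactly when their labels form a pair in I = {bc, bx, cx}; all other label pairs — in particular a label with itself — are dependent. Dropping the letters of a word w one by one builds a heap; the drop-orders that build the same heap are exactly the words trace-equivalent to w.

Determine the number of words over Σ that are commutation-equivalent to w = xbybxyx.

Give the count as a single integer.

#0=x has no predecessor
#1=b has no predecessor
#2=y depends on [0:x, 1:b]
#3=b depends on [2:y]
#4=x depends on [2:y]
#5=y depends on [3:b, 4:x]
#6=x depends on [5:y]
sources: [0:x, 1:b]
N(rest) = Σ N(rest − s) over sources s of rest; N(one piece) = 1:
  size 1 → [6]=1
  size 2 → [5,6]=1
  size 3 → [3,5,6]=1  [4,5,6]=1
  size 4 → [3,4,5,6]=2
  size 5 → [2,3,4,5,6]=2
  first=0(x) contributes 2
  first=1(b) contributes 2
|[w]| = 4

4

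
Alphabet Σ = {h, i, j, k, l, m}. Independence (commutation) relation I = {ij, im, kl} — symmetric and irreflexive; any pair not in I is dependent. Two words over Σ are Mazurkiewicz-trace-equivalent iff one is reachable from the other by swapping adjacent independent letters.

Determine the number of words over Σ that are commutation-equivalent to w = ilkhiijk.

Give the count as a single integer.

6

#0=i has no predecessor
#1=l depends on [0:i]
#2=k depends on [0:i]
#3=h depends on [1:l, 2:k]
#4=i depends on [3:h]
#5=i depends on [4:i]
#6=j depends on [3:h]
#7=k depends on [5:i, 6:j]
sources: [0:i]
N(rest) = Σ N(rest − s) over sources s of rest; N(one piece) = 1:
  size 1 → [7]=1
  size 2 → [5,7]=1  [6,7]=1
  size 3 → [4,5,7]=1  [5,6,7]=2
  size 4 → [4,5,6,7]=3
  size 5 → [3,4,5,6,7]=3
  size 6 → [1,3,4,5,6,7]=3  [2,3,4,5,6,7]=3
  first=0(i) contributes 6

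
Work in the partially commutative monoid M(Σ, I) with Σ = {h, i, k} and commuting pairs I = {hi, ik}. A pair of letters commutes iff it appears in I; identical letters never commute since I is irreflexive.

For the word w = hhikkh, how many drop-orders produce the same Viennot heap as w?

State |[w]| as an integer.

#0=h has no predecessor
#1=h depends on [0:h]
#2=i has no predecessor
#3=k depends on [1:h]
#4=k depends on [3:k]
#5=h depends on [4:k]
sources: [0:h, 2:i]
N(rest) = Σ N(rest − s) over sources s of rest; N(one piece) = 1:
  size 1 → [2]=1  [5]=1
  size 2 → [2,5]=2  [4,5]=1
  size 3 → [2,4,5]=3  [3,4,5]=1
  size 4 → [1,3,4,5]=1  [2,3,4,5]=4
  first=0(h) contributes 5
  first=2(i) contributes 1
|[w]| = 6

6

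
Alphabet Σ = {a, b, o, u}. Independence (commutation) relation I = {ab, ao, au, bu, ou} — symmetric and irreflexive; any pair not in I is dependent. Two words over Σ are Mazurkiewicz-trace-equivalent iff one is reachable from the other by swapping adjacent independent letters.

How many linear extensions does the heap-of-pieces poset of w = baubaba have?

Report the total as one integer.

140

drop 0:b onto floor
drop 1:a onto floor
drop 2:u onto floor
drop 3:b onto {0:b}
drop 4:a onto {1:a}
drop 5:b onto {3:b}
drop 6:a onto {4:a}
ground layer = {0:b, 1:a, 2:u}
drop-orders for the pieces not yet dropped (sum over which currently-grounded one goes next):
  1 to go: {2} 1  {5} 1  {6} 1
  2 to go: {2,5} 2  {2,6} 2  {3,5} 1  {4,6} 1  {5,6} 2
  3 to go: {0,3,5} 1  {1,4,6} 1  {2,3,5} 3  {2,4,6} 3  {2,5,6} 6  {3,5,6} 3  {4,5,6} 3
  4 to go: {0,2,3,5} 4  {0,3,5,6} 4  {1,2,4,6} 4  {1,4,5,6} 4  {2,3,5,6} 12  {2,4,5,6} 12  {3,4,5,6} 6
  5 to go: {0,2,3,5,6} 20  {0,3,4,5,6} 10  {1,2,4,5,6} 20  {1,3,4,5,6} 10  {2,3,4,5,6} 30
  if 0:b drops first: 60 orders
  if 1:a drops first: 60 orders
  if 2:u drops first: 20 orders
heap linearizations: 140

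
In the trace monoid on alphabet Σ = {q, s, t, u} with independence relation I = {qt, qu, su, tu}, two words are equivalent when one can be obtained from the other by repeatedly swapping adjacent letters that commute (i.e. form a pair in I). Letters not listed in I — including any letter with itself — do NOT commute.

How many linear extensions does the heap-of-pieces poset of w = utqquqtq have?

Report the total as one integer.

drop 0:u onto floor
drop 1:t onto floor
drop 2:q onto floor
drop 3:q onto {2:q}
drop 4:u onto {0:u}
drop 5:q onto {3:q}
drop 6:t onto {1:t}
drop 7:q onto {5:q}
ground layer = {0:u, 1:t, 2:q}
drop-orders for the pieces not yet dropped (sum over which currently-grounded one goes next):
  1 to go: {4} 1  {6} 1  {7} 1
  2 to go: {0,4} 1  {1,6} 1  {4,6} 2  {4,7} 2  {5,7} 1  {6,7} 2
  3 to go: {0,4,6} 3  {0,4,7} 3  {1,4,6} 3  {1,6,7} 3  {3,5,7} 1  {4,5,7} 3  {4,6,7} 6  {5,6,7} 3
  4 to go: {0,1,4,6} 6  {0,4,5,7} 6  {0,4,6,7} 12  {1,4,6,7} 12  {1,5,6,7} 6  {2,3,5,7} 1  {3,4,5,7} 4  {3,5,6,7} 4  {4,5,6,7} 12
  5 to go: {0,1,4,6,7} 30  {0,3,4,5,7} 10  {0,4,5,6,7} 30  {1,3,5,6,7} 10  {1,4,5,6,7} 30  {2,3,4,5,7} 5  {2,3,5,6,7} 5  {3,4,5,6,7} 20
  6 to go: {0,1,4,5,6,7} 90  {0,2,3,4,5,7} 15  {0,3,4,5,6,7} 60  {1,2,3,5,6,7} 15  {1,3,4,5,6,7} 60  {2,3,4,5,6,7} 30
  if 0:u drops first: 105 orders
  if 1:t drops first: 105 orders
  if 2:q drops first: 210 orders
heap linearizations: 420

420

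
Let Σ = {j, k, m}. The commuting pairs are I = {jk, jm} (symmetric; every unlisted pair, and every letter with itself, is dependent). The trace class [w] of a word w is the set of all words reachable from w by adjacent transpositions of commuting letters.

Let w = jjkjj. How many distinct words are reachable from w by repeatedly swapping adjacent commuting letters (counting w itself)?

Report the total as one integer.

0(j) covers ∅
1(j) covers 0:j
2(k) covers ∅
3(j) covers 1:j
4(j) covers 3:j
floor of heap: 0:j, 2:k
completions by unplaced set U, small U first (add the entries for U minus each lowest piece of U):
  |U|=1: {2}:1  {4}:1
  |U|=2: {2,4}:2  {3,4}:1
  |U|=3: {1,3,4}:1  {2,3,4}:3
  start at 0(j): 4
  start at 2(k): 1
sum over floor = 5

5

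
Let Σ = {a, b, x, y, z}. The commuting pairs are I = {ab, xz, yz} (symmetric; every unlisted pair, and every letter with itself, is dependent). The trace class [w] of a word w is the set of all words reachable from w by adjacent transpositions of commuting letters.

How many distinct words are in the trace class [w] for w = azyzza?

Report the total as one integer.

4

0(a) covers ∅
1(z) covers 0:a
2(y) covers 0:a
3(z) covers 1:z
4(z) covers 3:z
5(a) covers 2:y, 4:z
floor of heap: 0:a
completions by unplaced set U, small U first (add the entries for U minus each lowest piece of U):
  |U|=1: {5}:1
  |U|=2: {2,5}:1  {4,5}:1
  |U|=3: {2,4,5}:2  {3,4,5}:1
  |U|=4: {1,3,4,5}:1  {2,3,4,5}:3
  start at 0(a): 4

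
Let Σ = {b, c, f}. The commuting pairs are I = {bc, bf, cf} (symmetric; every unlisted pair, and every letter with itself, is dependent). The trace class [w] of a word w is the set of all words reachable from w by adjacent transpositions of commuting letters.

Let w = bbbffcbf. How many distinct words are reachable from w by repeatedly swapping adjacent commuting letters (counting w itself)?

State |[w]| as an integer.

0(b) covers ∅
1(b) covers 0:b
2(b) covers 1:b
3(f) covers ∅
4(f) covers 3:f
5(c) covers ∅
6(b) covers 2:b
7(f) covers 4:f
floor of heap: 0:b, 3:f, 5:c
completions by unplaced set U, small U first (add the entries for U minus each lowest piece of U):
  |U|=1: {5}:1  {6}:1  {7}:1
  |U|=2: {2,6}:1  {4,7}:1  {5,6}:2  {5,7}:2  {6,7}:2
  |U|=3: {1,2,6}:1  {2,5,6}:3  {2,6,7}:3  {3,4,7}:1  {4,5,7}:3  {4,6,7}:3  {5,6,7}:6
  |U|=4: {0,1,2,6}:1  {1,2,5,6}:4  {1,2,6,7}:4  {2,4,6,7}:6  {2,5,6,7}:12  {3,4,5,7}:4  {3,4,6,7}:4  {4,5,6,7}:12
  |U|=5: {0,1,2,5,6}:5  {0,1,2,6,7}:5  {1,2,4,6,7}:10  {1,2,5,6,7}:20  {2,3,4,6,7}:10  {2,4,5,6,7}:30  {3,4,5,6,7}:20
  |U|=6: {0,1,2,4,6,7}:15  {0,1,2,5,6,7}:30  {1,2,3,4,6,7}:20  {1,2,4,5,6,7}:60  {2,3,4,5,6,7}:60
  start at 0(b): 140
  start at 3(f): 105
  start at 5(c): 35
sum over floor = 280

280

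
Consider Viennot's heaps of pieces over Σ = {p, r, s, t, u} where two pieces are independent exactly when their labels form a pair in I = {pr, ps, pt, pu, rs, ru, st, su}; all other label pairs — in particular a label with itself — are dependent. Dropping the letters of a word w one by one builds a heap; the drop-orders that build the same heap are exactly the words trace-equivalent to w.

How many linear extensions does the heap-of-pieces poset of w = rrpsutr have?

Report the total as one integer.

126

#0=r has no predecessor
#1=r depends on [0:r]
#2=p has no predecessor
#3=s has no predecessor
#4=u has no predecessor
#5=t depends on [1:r, 4:u]
#6=r depends on [5:t]
sources: [0:r, 2:p, 3:s, 4:u]
N(rest) = Σ N(rest − s) over sources s of rest; N(one piece) = 1:
  size 1 → [2]=1  [3]=1  [6]=1
  size 2 → [2,3]=2  [2,6]=2  [3,6]=2  [5,6]=1
  size 3 → [1,5,6]=1  [2,3,6]=6  [2,5,6]=3  [3,5,6]=3  [4,5,6]=1
  size 4 → [0,1,5,6]=1  [1,2,5,6]=4  [1,3,5,6]=4  [1,4,5,6]=2  [2,3,5,6]=12  [2,4,5,6]=4  [3,4,5,6]=4
  size 5 → [0,1,2,5,6]=5  [0,1,3,5,6]=5  [0,1,4,5,6]=3  [1,2,3,5,6]=20  [1,2,4,5,6]=10  [1,3,4,5,6]=10  [2,3,4,5,6]=20
  first=0(r) contributes 60
  first=2(p) contributes 18
  first=3(s) contributes 18
  first=4(u) contributes 30
|[w]| = 126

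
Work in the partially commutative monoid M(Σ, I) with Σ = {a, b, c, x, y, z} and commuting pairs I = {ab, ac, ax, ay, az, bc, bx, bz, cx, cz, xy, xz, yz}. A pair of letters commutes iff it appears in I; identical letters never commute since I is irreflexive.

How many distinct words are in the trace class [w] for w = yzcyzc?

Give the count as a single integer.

15

#0=y has no predecessor
#1=z has no predecessor
#2=c depends on [0:y]
#3=y depends on [2:c]
#4=z depends on [1:z]
#5=c depends on [3:y]
sources: [0:y, 1:z]
N(rest) = Σ N(rest − s) over sources s of rest; N(one piece) = 1:
  size 1 → [4]=1  [5]=1
  size 2 → [1,4]=1  [3,5]=1  [4,5]=2
  size 3 → [1,4,5]=3  [2,3,5]=1  [3,4,5]=3
  size 4 → [0,2,3,5]=1  [1,3,4,5]=6  [2,3,4,5]=4
  first=0(y) contributes 10
  first=1(z) contributes 5
|[w]| = 15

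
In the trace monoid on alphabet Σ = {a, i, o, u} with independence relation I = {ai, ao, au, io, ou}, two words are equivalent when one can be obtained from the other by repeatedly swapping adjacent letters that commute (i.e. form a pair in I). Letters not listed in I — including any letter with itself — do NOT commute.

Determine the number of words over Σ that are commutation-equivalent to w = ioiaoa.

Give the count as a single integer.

0(i) covers ∅
1(o) covers ∅
2(i) covers 0:i
3(a) covers ∅
4(o) covers 1:o
5(a) covers 3:a
floor of heap: 0:i, 1:o, 3:a
completions by unplaced set U, small U first (add the entries for U minus each lowest piece of U):
  |U|=1: {2}:1  {4}:1  {5}:1
  |U|=2: {0,2}:1  {1,4}:1  {2,4}:2  {2,5}:2  {3,5}:1  {4,5}:2
  |U|=3: {0,2,4}:3  {0,2,5}:3  {1,2,4}:3  {1,4,5}:3  {2,3,5}:3  {2,4,5}:6  {3,4,5}:3
  |U|=4: {0,1,2,4}:6  {0,2,3,5}:6  {0,2,4,5}:12  {1,2,4,5}:12  {1,3,4,5}:6  {2,3,4,5}:12
  start at 0(i): 30
  start at 1(o): 30
  start at 3(a): 30
sum over floor = 90

90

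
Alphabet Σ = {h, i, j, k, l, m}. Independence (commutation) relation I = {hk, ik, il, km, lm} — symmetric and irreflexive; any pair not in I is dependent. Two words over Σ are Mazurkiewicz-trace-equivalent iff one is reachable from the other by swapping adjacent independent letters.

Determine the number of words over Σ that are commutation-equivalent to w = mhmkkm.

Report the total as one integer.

piece 0:m — minimal
piece 1:h rests on {0:m}
piece 2:m rests on {1:h}
piece 3:k — minimal
piece 4:k rests on {3:k}
piece 5:m rests on {2:m}
minimal pieces: {0:m, 3:k}
ways to finish when only these pieces remain (= sum over removing one remaining piece with nothing left below it):
  1 left: {4}→1  {5}→1
  2 left: {2,5}→1  {3,4}→1  {4,5}→2
  3 left: {1,2,5}→1  {2,4,5}→3  {3,4,5}→3
  4 left: {0,1,2,5}→1  {1,2,4,5}→4  {2,3,4,5}→6
  placing 0:m first → 10 extensions
  placing 3:k first → 5 extensions
total linear extensions = 15

15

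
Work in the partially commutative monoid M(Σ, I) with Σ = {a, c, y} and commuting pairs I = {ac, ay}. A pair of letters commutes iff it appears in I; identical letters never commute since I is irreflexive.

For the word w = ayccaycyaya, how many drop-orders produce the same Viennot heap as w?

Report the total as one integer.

330

0(a) covers ∅
1(y) covers ∅
2(c) covers 1:y
3(c) covers 2:c
4(a) covers 0:a
5(y) covers 3:c
6(c) covers 5:y
7(y) covers 6:c
8(a) covers 4:a
9(y) covers 7:y
10(a) covers 8:a
floor of heap: 0:a, 1:y
completions by unplaced set U, small U first (add the entries for U minus each lowest piece of U):
  |U|=1: {9}:1  {10}:1
  |U|=2: {7,9}:1  {8,10}:1  {9,10}:2
  |U|=3: {4,8,10}:1  {6,7,9}:1  {7,9,10}:3  {8,9,10}:3
  |U|=4: {0,4,8,10}:1  {4,8,9,10}:4  {5,6,7,9}:1  {6,7,9,10}:4  {7,8,9,10}:6
  |U|=5: {0,4,8,9,10}:5  {3,5,6,7,9}:1  {4,7,8,9,10}:10  {5,6,7,9,10}:5  {6,7,8,9,10}:10
  |U|=6: {0,4,7,8,9,10}:15  {2,3,5,6,7,9}:1  {3,5,6,7,9,10}:6  {4,6,7,8,9,10}:20  {5,6,7,8,9,10}:15
  |U|=7: {0,4,6,7,8,9,10}:35  {1,2,3,5,6,7,9}:1  {2,3,5,6,7,9,10}:7  {3,5,6,7,8,9,10}:21  {4,5,6,7,8,9,10}:35
  |U|=8: {0,4,5,6,7,8,9,10}:70  {1,2,3,5,6,7,9,10}:8  {2,3,5,6,7,8,9,10}:28  {3,4,5,6,7,8,9,10}:56
  |U|=9: {0,3,4,5,6,7,8,9,10}:126  {1,2,3,5,6,7,8,9,10}:36  {2,3,4,5,6,7,8,9,10}:84
  start at 0(a): 120
  start at 1(y): 210
sum over floor = 330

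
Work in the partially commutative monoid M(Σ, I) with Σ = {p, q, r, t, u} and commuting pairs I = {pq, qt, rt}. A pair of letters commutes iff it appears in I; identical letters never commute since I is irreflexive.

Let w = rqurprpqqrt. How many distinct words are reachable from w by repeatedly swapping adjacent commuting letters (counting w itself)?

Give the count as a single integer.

piece 0:r — minimal
piece 1:q rests on {0:r}
piece 2:u rests on {1:q}
piece 3:r rests on {2:u}
piece 4:p rests on {3:r}
piece 5:r rests on {4:p}
piece 6:p rests on {5:r}
piece 7:q rests on {5:r}
piece 8:q rests on {7:q}
piece 9:r rests on {6:p, 8:q}
piece 10:t rests on {6:p}
minimal pieces: {0:r}
ways to finish when only these pieces remain (= sum over removing one remaining piece with nothing left below it):
  1 left: {9}→1  {10}→1
  2 left: {8,9}→1  {9,10}→2
  3 left: {6,9,10}→2  {7,8,9}→1  {8,9,10}→3
  4 left: {6,8,9,10}→5  {7,8,9,10}→4
  5 left: {6,7,8,9,10}→9
  6 left: {5,6,7,8,9,10}→9
  7 left: {4,5,6,7,8,9,10}→9
  8 left: {3,4,5,6,7,8,9,10}→9
  9 left: {2,3,4,5,6,7,8,9,10}→9
  placing 0:r first → 9 extensions

9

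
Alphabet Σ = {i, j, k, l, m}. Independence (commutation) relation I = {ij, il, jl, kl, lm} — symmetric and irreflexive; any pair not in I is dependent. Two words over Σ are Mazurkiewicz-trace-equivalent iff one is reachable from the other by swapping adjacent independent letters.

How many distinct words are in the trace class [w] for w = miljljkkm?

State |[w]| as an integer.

108

piece 0:m — minimal
piece 1:i rests on {0:m}
piece 2:l — minimal
piece 3:j rests on {0:m}
piece 4:l rests on {2:l}
piece 5:j rests on {3:j}
piece 6:k rests on {1:i, 5:j}
piece 7:k rests on {6:k}
piece 8:m rests on {7:k}
minimal pieces: {0:m, 2:l}
ways to finish when only these pieces remain (= sum over removing one remaining piece with nothing left below it):
  1 left: {4}→1  {8}→1
  2 left: {2,4}→1  {4,8}→2  {7,8}→1
  3 left: {2,4,8}→3  {4,7,8}→3  {6,7,8}→1
  4 left: {1,6,7,8}→1  {2,4,7,8}→6  {4,6,7,8}→4  {5,6,7,8}→1
  5 left: {1,4,6,7,8}→5  {1,5,6,7,8}→2  {2,4,6,7,8}→10  {3,5,6,7,8}→1  {4,5,6,7,8}→5
  6 left: {1,2,4,6,7,8}→15  {1,3,5,6,7,8}→3  {1,4,5,6,7,8}→12  {2,4,5,6,7,8}→15  {3,4,5,6,7,8}→6
  7 left: {0,1,3,5,6,7,8}→3  {1,2,4,5,6,7,8}→42  {1,3,4,5,6,7,8}→21  {2,3,4,5,6,7,8}→21
  placing 0:m first → 84 extensions
  placing 2:l first → 24 extensions
total linear extensions = 108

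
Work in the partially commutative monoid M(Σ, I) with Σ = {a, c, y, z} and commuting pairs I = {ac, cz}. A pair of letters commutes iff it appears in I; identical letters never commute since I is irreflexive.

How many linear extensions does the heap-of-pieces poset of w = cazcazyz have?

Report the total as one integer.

drop 0:c onto floor
drop 1:a onto floor
drop 2:z onto {1:a}
drop 3:c onto {0:c}
drop 4:a onto {2:z}
drop 5:z onto {4:a}
drop 6:y onto {3:c, 5:z}
drop 7:z onto {6:y}
ground layer = {0:c, 1:a}
drop-orders for the pieces not yet dropped (sum over which currently-grounded one goes next):
  1 to go: {7} 1
  2 to go: {6,7} 1
  3 to go: {3,6,7} 1  {5,6,7} 1
  4 to go: {0,3,6,7} 1  {3,5,6,7} 2  {4,5,6,7} 1
  5 to go: {0,3,5,6,7} 3  {2,4,5,6,7} 1  {3,4,5,6,7} 3
  6 to go: {0,3,4,5,6,7} 6  {1,2,4,5,6,7} 1  {2,3,4,5,6,7} 4
  if 0:c drops first: 5 orders
  if 1:a drops first: 10 orders
heap linearizations: 15

15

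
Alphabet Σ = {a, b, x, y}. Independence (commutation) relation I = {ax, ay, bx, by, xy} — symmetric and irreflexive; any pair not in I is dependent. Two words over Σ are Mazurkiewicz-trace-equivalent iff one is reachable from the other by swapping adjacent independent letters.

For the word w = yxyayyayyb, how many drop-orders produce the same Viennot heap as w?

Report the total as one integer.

piece 0:y — minimal
piece 1:x — minimal
piece 2:y rests on {0:y}
piece 3:a — minimal
piece 4:y rests on {2:y}
piece 5:y rests on {4:y}
piece 6:a rests on {3:a}
piece 7:y rests on {5:y}
piece 8:y rests on {7:y}
piece 9:b rests on {6:a}
minimal pieces: {0:y, 1:x, 3:a}
ways to finish when only these pieces remain (= sum over removing one remaining piece with nothing left below it):
  1 left: {1}→1  {8}→1  {9}→1
  2 left: {1,8}→2  {1,9}→2  {6,9}→1  {7,8}→1  {8,9}→2
  3 left: {1,6,9}→3  {1,7,8}→3  {1,8,9}→6  {3,6,9}→1  {5,7,8}→1  {6,8,9}→3  {7,8,9}→3
  4 left: {1,3,6,9}→4  {1,5,7,8}→4  {1,6,8,9}→12  {1,7,8,9}→12  {3,6,8,9}→4  {4,5,7,8}→1  {5,7,8,9}→4  {6,7,8,9}→6
  5 left: {1,3,6,8,9}→20  {1,4,5,7,8}→5  {1,5,7,8,9}→20  {1,6,7,8,9}→30  {2,4,5,7,8}→1  {3,6,7,8,9}→10  {4,5,7,8,9}→5  {5,6,7,8,9}→10
  6 left: {0,2,4,5,7,8}→1  {1,2,4,5,7,8}→6  {1,3,6,7,8,9}→60  {1,4,5,7,8,9}→30  {1,5,6,7,8,9}→60  {2,4,5,7,8,9}→6  {3,5,6,7,8,9}→20  {4,5,6,7,8,9}→15
  7 left: {0,1,2,4,5,7,8}→7  {0,2,4,5,7,8,9}→7  {1,2,4,5,7,8,9}→42  {1,3,5,6,7,8,9}→140  {1,4,5,6,7,8,9}→105  {2,4,5,6,7,8,9}→21  {3,4,5,6,7,8,9}→35
  8 left: {0,1,2,4,5,7,8,9}→56  {0,2,4,5,6,7,8,9}→28  {1,2,4,5,6,7,8,9}→168  {1,3,4,5,6,7,8,9}→280  {2,3,4,5,6,7,8,9}→56
  placing 0:y first → 504 extensions
  placing 1:x first → 84 extensions
  placing 3:a first → 252 extensions
total linear extensions = 840

840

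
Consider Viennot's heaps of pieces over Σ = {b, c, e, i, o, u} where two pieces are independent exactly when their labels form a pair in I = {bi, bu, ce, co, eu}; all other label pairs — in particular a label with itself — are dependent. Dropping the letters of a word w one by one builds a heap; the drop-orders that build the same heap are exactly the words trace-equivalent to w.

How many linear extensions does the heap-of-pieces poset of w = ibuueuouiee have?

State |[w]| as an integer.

14

drop 0:i onto floor
drop 1:b onto floor
drop 2:u onto {0:i}
drop 3:u onto {2:u}
drop 4:e onto {0:i, 1:b}
drop 5:u onto {3:u}
drop 6:o onto {4:e, 5:u}
drop 7:u onto {6:o}
drop 8:i onto {7:u}
drop 9:e onto {8:i}
drop 10:e onto {9:e}
ground layer = {0:i, 1:b}
drop-orders for the pieces not yet dropped (sum over which currently-grounded one goes next):
  1 to go: {10} 1
  2 to go: {9,10} 1
  3 to go: {8,9,10} 1
  4 to go: {7,8,9,10} 1
  5 to go: {6,7,8,9,10} 1
  6 to go: {4,6,7,8,9,10} 1  {5,6,7,8,9,10} 1
  7 to go: {1,4,6,7,8,9,10} 1  {3,5,6,7,8,9,10} 1  {4,5,6,7,8,9,10} 2
  8 to go: {1,4,5,6,7,8,9,10} 3  {2,3,5,6,7,8,9,10} 1  {3,4,5,6,7,8,9,10} 3
  9 to go: {1,3,4,5,6,7,8,9,10} 6  {2,3,4,5,6,7,8,9,10} 4
  if 0:i drops first: 10 orders
  if 1:b drops first: 4 orders
heap linearizations: 14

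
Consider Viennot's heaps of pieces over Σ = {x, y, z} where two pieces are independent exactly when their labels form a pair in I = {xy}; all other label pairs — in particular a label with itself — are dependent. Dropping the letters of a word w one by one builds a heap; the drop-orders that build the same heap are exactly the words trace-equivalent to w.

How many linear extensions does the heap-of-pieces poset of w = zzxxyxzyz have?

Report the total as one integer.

4

#0=z has no predecessor
#1=z depends on [0:z]
#2=x depends on [1:z]
#3=x depends on [2:x]
#4=y depends on [1:z]
#5=x depends on [3:x]
#6=z depends on [4:y, 5:x]
#7=y depends on [6:z]
#8=z depends on [7:y]
sources: [0:z]
N(rest) = Σ N(rest − s) over sources s of rest; N(one piece) = 1:
  size 1 → [8]=1
  size 2 → [7,8]=1
  size 3 → [6,7,8]=1
  size 4 → [4,6,7,8]=1  [5,6,7,8]=1
  size 5 → [3,5,6,7,8]=1  [4,5,6,7,8]=2
  size 6 → [2,3,5,6,7,8]=1  [3,4,5,6,7,8]=3
  size 7 → [2,3,4,5,6,7,8]=4
  first=0(z) contributes 4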